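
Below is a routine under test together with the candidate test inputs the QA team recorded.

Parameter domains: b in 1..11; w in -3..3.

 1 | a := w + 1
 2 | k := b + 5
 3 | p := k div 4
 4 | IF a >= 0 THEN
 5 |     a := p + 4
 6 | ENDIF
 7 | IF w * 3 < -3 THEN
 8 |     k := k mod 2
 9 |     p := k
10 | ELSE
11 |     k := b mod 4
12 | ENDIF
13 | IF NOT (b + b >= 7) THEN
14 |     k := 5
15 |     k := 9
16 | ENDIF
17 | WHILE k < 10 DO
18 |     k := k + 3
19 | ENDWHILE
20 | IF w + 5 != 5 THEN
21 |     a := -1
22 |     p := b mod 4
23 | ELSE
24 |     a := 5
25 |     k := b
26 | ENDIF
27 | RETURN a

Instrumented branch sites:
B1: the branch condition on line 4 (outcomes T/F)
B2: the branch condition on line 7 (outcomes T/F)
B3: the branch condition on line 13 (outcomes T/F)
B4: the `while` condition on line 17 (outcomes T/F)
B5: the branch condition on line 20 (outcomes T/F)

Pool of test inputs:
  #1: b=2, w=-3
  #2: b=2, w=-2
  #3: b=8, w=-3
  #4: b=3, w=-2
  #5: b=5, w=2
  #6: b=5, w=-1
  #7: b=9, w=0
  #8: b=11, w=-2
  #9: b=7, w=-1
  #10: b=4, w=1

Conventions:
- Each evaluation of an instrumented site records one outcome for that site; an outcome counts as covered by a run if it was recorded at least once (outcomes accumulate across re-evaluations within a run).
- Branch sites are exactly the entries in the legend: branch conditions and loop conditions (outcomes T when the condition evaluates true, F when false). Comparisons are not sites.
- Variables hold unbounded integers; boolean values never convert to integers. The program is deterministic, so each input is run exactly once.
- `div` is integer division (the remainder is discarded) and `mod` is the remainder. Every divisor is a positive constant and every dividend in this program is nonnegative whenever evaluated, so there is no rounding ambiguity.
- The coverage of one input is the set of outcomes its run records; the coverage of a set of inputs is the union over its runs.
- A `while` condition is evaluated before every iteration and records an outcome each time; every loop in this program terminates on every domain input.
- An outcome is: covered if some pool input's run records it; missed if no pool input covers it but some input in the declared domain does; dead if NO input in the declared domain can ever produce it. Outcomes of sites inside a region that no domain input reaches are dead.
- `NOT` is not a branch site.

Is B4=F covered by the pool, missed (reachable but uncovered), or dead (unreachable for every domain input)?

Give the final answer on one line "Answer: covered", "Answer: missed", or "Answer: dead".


B4=F is recorded by pool input(s) 1, 2, 3, 4, 5, 6, 7, 8, 9, 10 -> covered
Answer: covered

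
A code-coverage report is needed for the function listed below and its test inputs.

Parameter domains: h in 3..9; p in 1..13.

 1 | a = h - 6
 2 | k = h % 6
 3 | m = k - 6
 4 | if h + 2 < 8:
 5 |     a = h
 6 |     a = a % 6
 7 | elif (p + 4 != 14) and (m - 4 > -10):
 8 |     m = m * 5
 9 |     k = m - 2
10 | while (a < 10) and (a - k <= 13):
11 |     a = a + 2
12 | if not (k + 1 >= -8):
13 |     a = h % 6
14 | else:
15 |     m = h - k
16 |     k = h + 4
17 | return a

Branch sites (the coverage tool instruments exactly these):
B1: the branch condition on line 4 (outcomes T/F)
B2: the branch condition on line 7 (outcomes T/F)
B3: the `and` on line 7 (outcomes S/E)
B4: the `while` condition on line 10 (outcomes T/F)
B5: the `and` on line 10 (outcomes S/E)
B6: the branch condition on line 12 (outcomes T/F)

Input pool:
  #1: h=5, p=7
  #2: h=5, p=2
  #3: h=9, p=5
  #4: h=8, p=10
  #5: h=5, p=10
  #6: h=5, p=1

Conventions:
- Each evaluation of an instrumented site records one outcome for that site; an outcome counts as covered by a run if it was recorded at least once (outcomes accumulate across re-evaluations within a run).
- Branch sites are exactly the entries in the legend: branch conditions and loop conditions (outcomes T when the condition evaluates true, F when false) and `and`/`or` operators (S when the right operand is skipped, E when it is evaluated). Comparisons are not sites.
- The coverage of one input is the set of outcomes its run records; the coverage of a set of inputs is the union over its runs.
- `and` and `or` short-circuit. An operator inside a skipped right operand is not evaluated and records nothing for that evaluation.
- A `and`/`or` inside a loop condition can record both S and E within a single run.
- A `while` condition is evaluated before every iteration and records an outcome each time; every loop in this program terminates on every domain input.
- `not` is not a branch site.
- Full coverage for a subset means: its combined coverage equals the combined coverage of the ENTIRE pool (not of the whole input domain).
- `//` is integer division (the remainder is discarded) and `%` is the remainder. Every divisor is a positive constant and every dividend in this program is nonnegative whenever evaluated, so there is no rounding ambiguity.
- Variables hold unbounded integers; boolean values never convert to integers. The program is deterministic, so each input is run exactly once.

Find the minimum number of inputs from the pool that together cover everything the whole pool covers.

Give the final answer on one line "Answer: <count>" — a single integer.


#1 (h=5, p=7) -> B1->T, B5->E, B4->T, B5->E, B4->T, B5->E, B4->T, B5->S, B4->F, B6->F; covered: B1=T, B4=T, B4=F, B5=S, B5=E, B6=F
#2 (h=5, p=2) -> B1->T, B5->E, B4->T, B5->E, B4->T, B5->E, B4->T, B5->S, B4->F, B6->F; covered: B1=T, B4=T, B4=F, B5=S, B5=E, B6=F
#3 (h=9, p=5) -> B1->F, B3->E, B2->T, B5->E, B4->F, B6->T; covered: B1=F, B2=T, B3=E, B4=F, B5=E, B6=T
#4 (h=8, p=10) -> B1->F, B3->S, B2->F, B5->E, B4->T, B5->E, B4->T, B5->E, B4->T, B5->E, B4->T, B5->S, B4->F, B6->F; covered: B1=F, B2=F, B3=S, B4=T, B4=F, B5=S, B5=E, B6=F
#5 (h=5, p=10) -> B1->T, B5->E, B4->T, B5->E, B4->T, B5->E, B4->T, B5->S, B4->F, B6->F; covered: B1=T, B4=T, B4=F, B5=S, B5=E, B6=F
#6 (h=5, p=1) -> B1->T, B5->E, B4->T, B5->E, B4->T, B5->E, B4->T, B5->S, B4->F, B6->F; covered: B1=T, B4=T, B4=F, B5=S, B5=E, B6=F
pool-wide coverage (12 outcomes): B1=T, B1=F, B2=T, B2=F, B3=S, B3=E, B4=T, B4=F, B5=S, B5=E, B6=T, B6=F
no size-1 subset reaches all 12 outcomes (best union: 8/12)
no size-2 subset reaches all 12 outcomes (best union: 11/12)
size 3: inputs {1, 3, 4} cover all 12 outcomes, and no lexicographically smaller subset of this size does
Answer: 3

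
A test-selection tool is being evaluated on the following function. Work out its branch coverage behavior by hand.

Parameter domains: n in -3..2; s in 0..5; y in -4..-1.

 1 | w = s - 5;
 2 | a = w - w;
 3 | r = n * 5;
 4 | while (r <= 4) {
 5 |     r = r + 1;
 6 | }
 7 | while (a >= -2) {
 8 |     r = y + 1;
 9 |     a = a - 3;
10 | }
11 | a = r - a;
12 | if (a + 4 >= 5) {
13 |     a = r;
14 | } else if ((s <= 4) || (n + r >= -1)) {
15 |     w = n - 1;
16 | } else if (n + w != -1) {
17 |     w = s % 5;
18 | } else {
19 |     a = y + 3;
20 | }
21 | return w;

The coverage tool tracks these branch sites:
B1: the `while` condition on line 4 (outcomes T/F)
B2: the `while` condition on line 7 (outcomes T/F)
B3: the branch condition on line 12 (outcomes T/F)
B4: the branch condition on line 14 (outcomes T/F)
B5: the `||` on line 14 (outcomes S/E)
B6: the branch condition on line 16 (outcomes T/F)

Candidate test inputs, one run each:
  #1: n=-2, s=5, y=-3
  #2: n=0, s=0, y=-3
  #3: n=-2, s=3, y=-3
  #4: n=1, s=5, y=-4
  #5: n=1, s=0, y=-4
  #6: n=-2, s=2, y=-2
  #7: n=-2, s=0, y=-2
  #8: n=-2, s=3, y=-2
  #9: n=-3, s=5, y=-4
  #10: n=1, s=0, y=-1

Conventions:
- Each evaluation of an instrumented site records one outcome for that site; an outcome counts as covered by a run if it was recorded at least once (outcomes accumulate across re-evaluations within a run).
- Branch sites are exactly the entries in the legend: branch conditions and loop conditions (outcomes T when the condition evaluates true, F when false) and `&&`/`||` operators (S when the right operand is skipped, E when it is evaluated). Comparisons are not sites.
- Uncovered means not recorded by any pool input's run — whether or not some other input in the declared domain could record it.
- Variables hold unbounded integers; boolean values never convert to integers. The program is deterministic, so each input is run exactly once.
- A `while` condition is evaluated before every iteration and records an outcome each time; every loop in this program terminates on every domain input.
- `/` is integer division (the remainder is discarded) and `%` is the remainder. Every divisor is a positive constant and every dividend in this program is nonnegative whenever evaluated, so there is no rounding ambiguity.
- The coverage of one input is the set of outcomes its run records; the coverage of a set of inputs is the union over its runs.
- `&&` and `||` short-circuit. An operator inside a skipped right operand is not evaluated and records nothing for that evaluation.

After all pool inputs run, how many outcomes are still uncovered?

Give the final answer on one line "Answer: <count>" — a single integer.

input #1 (n=-2, s=5, y=-3): covers B1=T, B1=F, B2=T, B2=F, B3=T
input #2 (n=0, s=0, y=-3): covers B1=T, B1=F, B2=T, B2=F, B3=T
input #3 (n=-2, s=3, y=-3): covers B1=T, B1=F, B2=T, B2=F, B3=T
input #4 (n=1, s=5, y=-4): covers B1=F, B2=T, B2=F, B3=F, B4=F, B5=E, B6=T
input #5 (n=1, s=0, y=-4): covers B1=F, B2=T, B2=F, B3=F, B4=T, B5=S
input #6 (n=-2, s=2, y=-2): covers B1=T, B1=F, B2=T, B2=F, B3=T
input #7 (n=-2, s=0, y=-2): covers B1=T, B1=F, B2=T, B2=F, B3=T
input #8 (n=-2, s=3, y=-2): covers B1=T, B1=F, B2=T, B2=F, B3=T
input #9 (n=-3, s=5, y=-4): covers B1=T, B1=F, B2=T, B2=F, B3=F, B4=F, B5=E, B6=T
input #10 (n=1, s=0, y=-1): covers B1=F, B2=T, B2=F, B3=T
union over the pool: B1=T, B1=F, B2=T, B2=F, B3=T, B3=F, B4=T, B4=F, B5=S, B5=E, B6=T
uncovered (1 of 12): B6=F

Answer: 1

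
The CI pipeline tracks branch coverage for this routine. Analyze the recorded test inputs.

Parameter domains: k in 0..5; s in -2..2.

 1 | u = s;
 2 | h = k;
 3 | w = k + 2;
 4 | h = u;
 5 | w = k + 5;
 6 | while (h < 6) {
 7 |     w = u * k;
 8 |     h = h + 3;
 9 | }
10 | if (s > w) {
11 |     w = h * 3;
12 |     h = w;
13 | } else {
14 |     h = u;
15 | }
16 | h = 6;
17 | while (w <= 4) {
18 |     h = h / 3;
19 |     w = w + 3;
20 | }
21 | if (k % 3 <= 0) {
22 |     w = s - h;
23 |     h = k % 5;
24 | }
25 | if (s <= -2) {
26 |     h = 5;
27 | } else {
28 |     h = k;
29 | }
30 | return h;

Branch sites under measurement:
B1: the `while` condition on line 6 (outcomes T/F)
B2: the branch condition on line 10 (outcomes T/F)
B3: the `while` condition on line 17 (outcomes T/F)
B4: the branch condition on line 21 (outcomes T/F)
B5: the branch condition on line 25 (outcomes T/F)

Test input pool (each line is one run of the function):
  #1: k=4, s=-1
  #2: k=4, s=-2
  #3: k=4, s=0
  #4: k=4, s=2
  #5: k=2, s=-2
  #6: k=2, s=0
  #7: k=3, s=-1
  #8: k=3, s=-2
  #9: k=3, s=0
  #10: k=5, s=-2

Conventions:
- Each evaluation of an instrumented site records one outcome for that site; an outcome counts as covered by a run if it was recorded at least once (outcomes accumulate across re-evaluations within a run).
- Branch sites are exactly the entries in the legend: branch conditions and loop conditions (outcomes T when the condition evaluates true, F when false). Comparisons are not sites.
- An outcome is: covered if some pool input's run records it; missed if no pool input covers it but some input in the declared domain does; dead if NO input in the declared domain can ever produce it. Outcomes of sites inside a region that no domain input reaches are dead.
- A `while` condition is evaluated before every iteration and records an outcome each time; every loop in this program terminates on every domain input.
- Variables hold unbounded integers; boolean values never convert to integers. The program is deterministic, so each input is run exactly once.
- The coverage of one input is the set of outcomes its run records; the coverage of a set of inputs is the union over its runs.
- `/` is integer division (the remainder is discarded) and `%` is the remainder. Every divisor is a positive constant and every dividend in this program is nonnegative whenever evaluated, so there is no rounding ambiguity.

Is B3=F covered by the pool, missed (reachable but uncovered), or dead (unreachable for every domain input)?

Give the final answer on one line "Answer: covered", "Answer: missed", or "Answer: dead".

B3=F is recorded by pool input(s) 1, 2, 3, 4, 5, 6, 7, 8, 9, 10 -> covered

Answer: covered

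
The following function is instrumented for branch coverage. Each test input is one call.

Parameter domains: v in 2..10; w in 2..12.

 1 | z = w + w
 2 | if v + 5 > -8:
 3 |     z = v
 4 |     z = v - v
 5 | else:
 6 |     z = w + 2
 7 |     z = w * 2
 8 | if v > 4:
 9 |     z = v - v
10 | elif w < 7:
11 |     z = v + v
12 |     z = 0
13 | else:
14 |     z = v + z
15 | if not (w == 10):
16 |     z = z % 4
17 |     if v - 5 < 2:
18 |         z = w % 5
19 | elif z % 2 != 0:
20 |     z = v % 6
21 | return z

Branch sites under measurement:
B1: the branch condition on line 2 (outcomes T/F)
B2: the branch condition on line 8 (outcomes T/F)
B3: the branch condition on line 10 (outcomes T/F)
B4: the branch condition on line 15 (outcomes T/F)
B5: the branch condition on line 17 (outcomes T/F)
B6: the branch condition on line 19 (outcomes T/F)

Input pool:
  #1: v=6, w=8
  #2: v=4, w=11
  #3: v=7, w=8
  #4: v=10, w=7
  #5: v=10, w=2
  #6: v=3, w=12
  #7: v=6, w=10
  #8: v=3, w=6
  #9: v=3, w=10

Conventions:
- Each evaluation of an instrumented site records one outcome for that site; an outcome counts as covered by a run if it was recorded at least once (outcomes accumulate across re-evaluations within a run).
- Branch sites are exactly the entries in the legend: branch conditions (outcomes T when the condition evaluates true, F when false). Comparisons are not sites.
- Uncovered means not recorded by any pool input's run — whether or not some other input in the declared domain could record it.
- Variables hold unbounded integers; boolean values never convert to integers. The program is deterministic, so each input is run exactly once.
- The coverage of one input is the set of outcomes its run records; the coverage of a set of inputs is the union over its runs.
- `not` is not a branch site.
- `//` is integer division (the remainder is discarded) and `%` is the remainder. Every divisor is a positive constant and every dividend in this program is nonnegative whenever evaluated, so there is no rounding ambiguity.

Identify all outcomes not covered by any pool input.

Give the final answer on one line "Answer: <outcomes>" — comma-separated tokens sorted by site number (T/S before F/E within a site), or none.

run #1 (v=6, w=8) records B1=T, B2=T, B4=T, B5=T
run #2 (v=4, w=11) records B1=T, B2=F, B3=F, B4=T, B5=T
run #3 (v=7, w=8) records B1=T, B2=T, B4=T, B5=F
run #4 (v=10, w=7) records B1=T, B2=T, B4=T, B5=F
run #5 (v=10, w=2) records B1=T, B2=T, B4=T, B5=F
run #6 (v=3, w=12) records B1=T, B2=F, B3=F, B4=T, B5=T
run #7 (v=6, w=10) records B1=T, B2=T, B4=F, B6=F
run #8 (v=3, w=6) records B1=T, B2=F, B3=T, B4=T, B5=T
run #9 (v=3, w=10) records B1=T, B2=F, B3=F, B4=F, B6=T
union over the pool: B1=T, B2=T, B2=F, B3=T, B3=F, B4=T, B4=F, B5=T, B5=F, B6=T, B6=F
uncovered (1 of 12): B1=F

Answer: B1=F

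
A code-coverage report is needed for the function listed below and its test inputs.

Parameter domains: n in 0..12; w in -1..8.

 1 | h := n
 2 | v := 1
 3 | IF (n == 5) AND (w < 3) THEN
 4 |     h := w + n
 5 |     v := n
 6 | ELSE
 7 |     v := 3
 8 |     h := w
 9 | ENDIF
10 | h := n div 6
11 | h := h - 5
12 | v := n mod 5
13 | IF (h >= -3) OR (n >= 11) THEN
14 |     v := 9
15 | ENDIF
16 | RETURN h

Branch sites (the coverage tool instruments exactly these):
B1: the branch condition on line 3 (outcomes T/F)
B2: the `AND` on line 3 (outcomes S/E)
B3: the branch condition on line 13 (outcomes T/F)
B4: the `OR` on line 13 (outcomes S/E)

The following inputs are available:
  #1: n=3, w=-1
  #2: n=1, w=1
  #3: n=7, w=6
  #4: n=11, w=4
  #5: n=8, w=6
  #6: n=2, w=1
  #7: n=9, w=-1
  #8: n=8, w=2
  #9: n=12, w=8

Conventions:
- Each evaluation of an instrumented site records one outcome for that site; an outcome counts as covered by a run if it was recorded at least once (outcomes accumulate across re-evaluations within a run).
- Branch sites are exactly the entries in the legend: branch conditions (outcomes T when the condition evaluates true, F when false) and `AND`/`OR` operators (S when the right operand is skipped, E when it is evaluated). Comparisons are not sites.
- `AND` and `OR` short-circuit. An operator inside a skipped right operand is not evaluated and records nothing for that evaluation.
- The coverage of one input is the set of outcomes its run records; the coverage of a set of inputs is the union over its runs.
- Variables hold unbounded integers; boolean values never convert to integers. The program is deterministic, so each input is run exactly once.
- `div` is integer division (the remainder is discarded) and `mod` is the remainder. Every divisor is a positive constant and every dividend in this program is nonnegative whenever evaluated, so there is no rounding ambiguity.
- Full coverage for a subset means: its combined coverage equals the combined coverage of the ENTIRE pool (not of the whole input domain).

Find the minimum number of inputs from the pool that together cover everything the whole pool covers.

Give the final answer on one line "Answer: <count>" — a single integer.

#1 (n=3, w=-1) -> B2->S, B1->F, B4->E, B3->F; covered: B1=F, B2=S, B3=F, B4=E
#2 (n=1, w=1) -> B2->S, B1->F, B4->E, B3->F; covered: B1=F, B2=S, B3=F, B4=E
#3 (n=7, w=6) -> B2->S, B1->F, B4->E, B3->F; covered: B1=F, B2=S, B3=F, B4=E
#4 (n=11, w=4) -> B2->S, B1->F, B4->E, B3->T; covered: B1=F, B2=S, B3=T, B4=E
#5 (n=8, w=6) -> B2->S, B1->F, B4->E, B3->F; covered: B1=F, B2=S, B3=F, B4=E
#6 (n=2, w=1) -> B2->S, B1->F, B4->E, B3->F; covered: B1=F, B2=S, B3=F, B4=E
#7 (n=9, w=-1) -> B2->S, B1->F, B4->E, B3->F; covered: B1=F, B2=S, B3=F, B4=E
#8 (n=8, w=2) -> B2->S, B1->F, B4->E, B3->F; covered: B1=F, B2=S, B3=F, B4=E
#9 (n=12, w=8) -> B2->S, B1->F, B4->S, B3->T; covered: B1=F, B2=S, B3=T, B4=S
together the pool reaches 6 outcomes: B1=F, B2=S, B3=T, B3=F, B4=S, B4=E
size 1 is not enough: best union over all size-1 subsets is 4/6
inputs {1, 9} (size 2) cover everything; no size-2 subset with a lexicographically smaller index list covers all 6

Answer: 2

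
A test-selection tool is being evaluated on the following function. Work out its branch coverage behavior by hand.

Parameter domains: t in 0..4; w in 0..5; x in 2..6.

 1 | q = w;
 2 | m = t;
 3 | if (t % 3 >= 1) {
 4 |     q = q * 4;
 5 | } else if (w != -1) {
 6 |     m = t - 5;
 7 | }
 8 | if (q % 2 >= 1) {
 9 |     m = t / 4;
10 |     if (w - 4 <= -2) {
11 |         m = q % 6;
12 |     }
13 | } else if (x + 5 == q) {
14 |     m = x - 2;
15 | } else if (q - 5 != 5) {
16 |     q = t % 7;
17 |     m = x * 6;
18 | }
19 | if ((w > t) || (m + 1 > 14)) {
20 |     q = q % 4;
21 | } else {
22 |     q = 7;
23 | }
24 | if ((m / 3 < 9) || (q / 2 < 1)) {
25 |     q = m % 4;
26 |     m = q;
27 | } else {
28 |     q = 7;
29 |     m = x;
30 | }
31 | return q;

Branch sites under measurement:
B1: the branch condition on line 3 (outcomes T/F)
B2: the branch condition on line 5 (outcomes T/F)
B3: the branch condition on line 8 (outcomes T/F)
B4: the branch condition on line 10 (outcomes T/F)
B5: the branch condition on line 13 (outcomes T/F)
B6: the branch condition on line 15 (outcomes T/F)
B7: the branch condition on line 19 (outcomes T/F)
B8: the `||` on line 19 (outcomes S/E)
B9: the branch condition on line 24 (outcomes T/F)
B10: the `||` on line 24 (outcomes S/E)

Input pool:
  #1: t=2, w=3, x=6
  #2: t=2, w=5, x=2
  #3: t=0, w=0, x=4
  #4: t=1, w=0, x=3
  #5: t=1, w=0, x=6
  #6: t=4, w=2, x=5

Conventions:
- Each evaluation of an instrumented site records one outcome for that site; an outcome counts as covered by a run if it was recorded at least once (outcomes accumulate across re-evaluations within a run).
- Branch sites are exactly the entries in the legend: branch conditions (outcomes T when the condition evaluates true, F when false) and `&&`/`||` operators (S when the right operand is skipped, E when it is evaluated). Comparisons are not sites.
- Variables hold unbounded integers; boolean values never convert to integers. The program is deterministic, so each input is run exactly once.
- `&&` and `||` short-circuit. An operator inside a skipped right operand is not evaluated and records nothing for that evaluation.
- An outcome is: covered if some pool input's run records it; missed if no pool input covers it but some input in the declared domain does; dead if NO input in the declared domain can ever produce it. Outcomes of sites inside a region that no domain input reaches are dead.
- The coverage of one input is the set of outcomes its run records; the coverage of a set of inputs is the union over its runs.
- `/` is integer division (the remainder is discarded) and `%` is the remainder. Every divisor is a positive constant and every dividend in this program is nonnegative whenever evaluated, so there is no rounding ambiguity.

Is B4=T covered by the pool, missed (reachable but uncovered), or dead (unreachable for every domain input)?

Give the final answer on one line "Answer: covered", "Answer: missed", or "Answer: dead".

no pool input records B4=T
but domain input (t=0, w=1, x=2) does record it -> reachable, so missed

Answer: missed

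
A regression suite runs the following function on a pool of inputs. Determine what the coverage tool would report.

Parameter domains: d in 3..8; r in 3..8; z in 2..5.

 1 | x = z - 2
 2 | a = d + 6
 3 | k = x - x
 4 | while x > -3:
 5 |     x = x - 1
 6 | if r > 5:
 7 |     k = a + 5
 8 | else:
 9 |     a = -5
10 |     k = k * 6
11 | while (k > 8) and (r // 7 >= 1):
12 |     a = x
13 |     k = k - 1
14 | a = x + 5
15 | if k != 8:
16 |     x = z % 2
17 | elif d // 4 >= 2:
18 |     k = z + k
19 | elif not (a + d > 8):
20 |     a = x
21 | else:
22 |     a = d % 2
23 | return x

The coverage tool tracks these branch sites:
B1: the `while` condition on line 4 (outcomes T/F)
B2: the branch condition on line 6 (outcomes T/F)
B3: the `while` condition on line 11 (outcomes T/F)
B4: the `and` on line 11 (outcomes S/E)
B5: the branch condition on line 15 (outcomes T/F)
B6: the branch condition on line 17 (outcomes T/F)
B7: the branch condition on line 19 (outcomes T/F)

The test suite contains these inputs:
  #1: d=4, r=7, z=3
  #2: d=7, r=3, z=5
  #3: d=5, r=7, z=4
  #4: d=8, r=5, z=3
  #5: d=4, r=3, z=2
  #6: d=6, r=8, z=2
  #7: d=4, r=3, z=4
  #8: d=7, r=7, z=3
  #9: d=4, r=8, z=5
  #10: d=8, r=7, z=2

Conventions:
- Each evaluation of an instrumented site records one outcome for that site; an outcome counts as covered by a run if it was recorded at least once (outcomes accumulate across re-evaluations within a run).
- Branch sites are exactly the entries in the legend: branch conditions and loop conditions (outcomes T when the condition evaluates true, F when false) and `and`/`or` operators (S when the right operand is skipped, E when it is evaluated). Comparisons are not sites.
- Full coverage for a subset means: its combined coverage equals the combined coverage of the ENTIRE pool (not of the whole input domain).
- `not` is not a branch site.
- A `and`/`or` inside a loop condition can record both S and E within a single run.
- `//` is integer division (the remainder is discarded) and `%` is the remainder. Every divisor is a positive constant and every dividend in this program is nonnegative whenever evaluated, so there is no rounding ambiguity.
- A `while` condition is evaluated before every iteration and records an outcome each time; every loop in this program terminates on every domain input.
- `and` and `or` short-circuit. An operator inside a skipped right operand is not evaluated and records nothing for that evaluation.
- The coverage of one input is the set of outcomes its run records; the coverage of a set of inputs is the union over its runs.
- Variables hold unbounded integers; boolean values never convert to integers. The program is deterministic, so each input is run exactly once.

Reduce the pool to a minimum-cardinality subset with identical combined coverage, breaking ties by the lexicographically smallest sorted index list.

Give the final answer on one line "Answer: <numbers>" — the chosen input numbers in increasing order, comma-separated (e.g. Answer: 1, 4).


input #1 (d=4, r=7, z=3): events B1->T, B1->T, B1->T, B1->T, B1->F, B2->T, B4->E, B3->T, B4->E, B3->T, B4->E, B3->T, B4->E, B3->T, ...; covers B1=T, B1=F, B2=T, B3=T, B3=F, B4=S, B4=E, B5=F, B6=F, B7=T
input #2 (d=7, r=3, z=5): events B1->T, B1->T, B1->T, B1->T, B1->T, B1->T, B1->F, B2->F, B4->S, B3->F, B5->T; covers B1=T, B1=F, B2=F, B3=F, B4=S, B5=T
input #3 (d=5, r=7, z=4): events B1->T, B1->T, B1->T, B1->T, B1->T, B1->F, B2->T, B4->E, B3->T, B4->E, B3->T, B4->E, B3->T, B4->E, ...; covers B1=T, B1=F, B2=T, B3=T, B3=F, B4=S, B4=E, B5=F, B6=F, B7=T
input #4 (d=8, r=5, z=3): events B1->T, B1->T, B1->T, B1->T, B1->F, B2->F, B4->S, B3->F, B5->T; covers B1=T, B1=F, B2=F, B3=F, B4=S, B5=T
input #5 (d=4, r=3, z=2): events B1->T, B1->T, B1->T, B1->F, B2->F, B4->S, B3->F, B5->T; covers B1=T, B1=F, B2=F, B3=F, B4=S, B5=T
input #6 (d=6, r=8, z=2): events B1->T, B1->T, B1->T, B1->F, B2->T, B4->E, B3->T, B4->E, B3->T, B4->E, B3->T, B4->E, B3->T, B4->E, ...; covers B1=T, B1=F, B2=T, B3=T, B3=F, B4=S, B4=E, B5=F, B6=F, B7=T
input #7 (d=4, r=3, z=4): events B1->T, B1->T, B1->T, B1->T, B1->T, B1->F, B2->F, B4->S, B3->F, B5->T; covers B1=T, B1=F, B2=F, B3=F, B4=S, B5=T
input #8 (d=7, r=7, z=3): events B1->T, B1->T, B1->T, B1->T, B1->F, B2->T, B4->E, B3->T, B4->E, B3->T, B4->E, B3->T, B4->E, B3->T, ...; covers B1=T, B1=F, B2=T, B3=T, B3=F, B4=S, B4=E, B5=F, B6=F, B7=F
input #9 (d=4, r=8, z=5): events B1->T, B1->T, B1->T, B1->T, B1->T, B1->T, B1->F, B2->T, B4->E, B3->T, B4->E, B3->T, B4->E, B3->T, ...; covers B1=T, B1=F, B2=T, B3=T, B3=F, B4=S, B4=E, B5=F, B6=F, B7=T
input #10 (d=8, r=7, z=2): events B1->T, B1->T, B1->T, B1->F, B2->T, B4->E, B3->T, B4->E, B3->T, B4->E, B3->T, B4->E, B3->T, B4->E, ...; covers B1=T, B1=F, B2=T, B3=T, B3=F, B4=S, B4=E, B5=F, B6=T
together the pool reaches 14 outcomes: B1=T, B1=F, B2=T, B2=F, B3=T, B3=F, B4=S, B4=E, B5=T, B5=F, B6=T, B6=F, B7=T, B7=F
size 1 is not enough: best union over all size-1 subsets is 10/14
size 2 is not enough: best union over all size-2 subsets is 12/14
size 3 is not enough: best union over all size-3 subsets is 13/14
inputs {1, 2, 8, 10} (size 4) cover everything; no size-4 subset with a lexicographically smaller index list covers all 14
Answer: 1, 2, 8, 10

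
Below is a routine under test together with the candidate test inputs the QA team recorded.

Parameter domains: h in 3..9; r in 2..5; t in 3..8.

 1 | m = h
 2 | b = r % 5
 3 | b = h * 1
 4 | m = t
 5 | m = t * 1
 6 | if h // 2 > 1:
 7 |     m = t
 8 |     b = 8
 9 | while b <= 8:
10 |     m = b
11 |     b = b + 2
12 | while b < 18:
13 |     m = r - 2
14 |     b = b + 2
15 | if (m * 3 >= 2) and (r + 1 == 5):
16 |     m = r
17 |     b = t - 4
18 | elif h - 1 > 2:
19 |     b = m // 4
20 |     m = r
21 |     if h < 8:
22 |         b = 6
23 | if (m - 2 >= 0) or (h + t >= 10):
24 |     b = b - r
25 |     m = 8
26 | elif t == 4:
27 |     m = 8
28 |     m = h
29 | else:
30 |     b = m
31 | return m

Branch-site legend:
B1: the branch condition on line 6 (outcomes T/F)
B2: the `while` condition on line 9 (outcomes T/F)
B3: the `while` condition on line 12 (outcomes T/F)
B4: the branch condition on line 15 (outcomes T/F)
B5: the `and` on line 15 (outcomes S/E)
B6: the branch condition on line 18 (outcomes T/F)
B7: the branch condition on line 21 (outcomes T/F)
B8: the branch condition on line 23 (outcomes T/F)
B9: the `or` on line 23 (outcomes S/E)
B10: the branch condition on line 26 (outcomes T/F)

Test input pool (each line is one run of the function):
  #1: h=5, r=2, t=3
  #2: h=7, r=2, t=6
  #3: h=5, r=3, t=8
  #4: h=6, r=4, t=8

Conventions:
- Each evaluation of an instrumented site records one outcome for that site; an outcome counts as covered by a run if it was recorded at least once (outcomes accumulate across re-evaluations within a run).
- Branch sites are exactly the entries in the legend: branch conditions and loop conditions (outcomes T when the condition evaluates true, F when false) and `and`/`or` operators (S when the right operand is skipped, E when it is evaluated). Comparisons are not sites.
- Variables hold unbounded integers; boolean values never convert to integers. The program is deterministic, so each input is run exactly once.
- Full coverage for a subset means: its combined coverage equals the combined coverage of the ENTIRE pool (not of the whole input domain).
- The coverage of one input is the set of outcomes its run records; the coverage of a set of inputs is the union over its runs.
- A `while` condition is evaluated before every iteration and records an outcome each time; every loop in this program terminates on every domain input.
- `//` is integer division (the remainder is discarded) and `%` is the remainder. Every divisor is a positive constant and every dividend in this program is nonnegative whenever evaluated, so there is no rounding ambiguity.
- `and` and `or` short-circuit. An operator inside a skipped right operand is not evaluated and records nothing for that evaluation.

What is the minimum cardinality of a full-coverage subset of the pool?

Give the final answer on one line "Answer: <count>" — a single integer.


input #1, h=5, r=2, t=3: outcomes B1=T, B2=T, B2=F, B3=T, B3=F, B4=F, B5=S, B6=T, B7=T, B8=T, B9=S
input #2, h=7, r=2, t=6: outcomes B1=T, B2=T, B2=F, B3=T, B3=F, B4=F, B5=S, B6=T, B7=T, B8=T, B9=S
input #3, h=5, r=3, t=8: outcomes B1=T, B2=T, B2=F, B3=T, B3=F, B4=F, B5=E, B6=T, B7=T, B8=T, B9=S
input #4, h=6, r=4, t=8: outcomes B1=T, B2=T, B2=F, B3=T, B3=F, B4=T, B5=E, B8=T, B9=S
the full pool covers 13 outcomes: B1=T, B2=T, B2=F, B3=T, B3=F, B4=T, B4=F, B5=S, B5=E, B6=T, B7=T, B8=T, B9=S
checked all size-1 subsets: none covers 13 outcomes (max 11/13)
size 2: inputs {1, 4} cover all 13 outcomes, and no lexicographically smaller subset of this size does
Answer: 2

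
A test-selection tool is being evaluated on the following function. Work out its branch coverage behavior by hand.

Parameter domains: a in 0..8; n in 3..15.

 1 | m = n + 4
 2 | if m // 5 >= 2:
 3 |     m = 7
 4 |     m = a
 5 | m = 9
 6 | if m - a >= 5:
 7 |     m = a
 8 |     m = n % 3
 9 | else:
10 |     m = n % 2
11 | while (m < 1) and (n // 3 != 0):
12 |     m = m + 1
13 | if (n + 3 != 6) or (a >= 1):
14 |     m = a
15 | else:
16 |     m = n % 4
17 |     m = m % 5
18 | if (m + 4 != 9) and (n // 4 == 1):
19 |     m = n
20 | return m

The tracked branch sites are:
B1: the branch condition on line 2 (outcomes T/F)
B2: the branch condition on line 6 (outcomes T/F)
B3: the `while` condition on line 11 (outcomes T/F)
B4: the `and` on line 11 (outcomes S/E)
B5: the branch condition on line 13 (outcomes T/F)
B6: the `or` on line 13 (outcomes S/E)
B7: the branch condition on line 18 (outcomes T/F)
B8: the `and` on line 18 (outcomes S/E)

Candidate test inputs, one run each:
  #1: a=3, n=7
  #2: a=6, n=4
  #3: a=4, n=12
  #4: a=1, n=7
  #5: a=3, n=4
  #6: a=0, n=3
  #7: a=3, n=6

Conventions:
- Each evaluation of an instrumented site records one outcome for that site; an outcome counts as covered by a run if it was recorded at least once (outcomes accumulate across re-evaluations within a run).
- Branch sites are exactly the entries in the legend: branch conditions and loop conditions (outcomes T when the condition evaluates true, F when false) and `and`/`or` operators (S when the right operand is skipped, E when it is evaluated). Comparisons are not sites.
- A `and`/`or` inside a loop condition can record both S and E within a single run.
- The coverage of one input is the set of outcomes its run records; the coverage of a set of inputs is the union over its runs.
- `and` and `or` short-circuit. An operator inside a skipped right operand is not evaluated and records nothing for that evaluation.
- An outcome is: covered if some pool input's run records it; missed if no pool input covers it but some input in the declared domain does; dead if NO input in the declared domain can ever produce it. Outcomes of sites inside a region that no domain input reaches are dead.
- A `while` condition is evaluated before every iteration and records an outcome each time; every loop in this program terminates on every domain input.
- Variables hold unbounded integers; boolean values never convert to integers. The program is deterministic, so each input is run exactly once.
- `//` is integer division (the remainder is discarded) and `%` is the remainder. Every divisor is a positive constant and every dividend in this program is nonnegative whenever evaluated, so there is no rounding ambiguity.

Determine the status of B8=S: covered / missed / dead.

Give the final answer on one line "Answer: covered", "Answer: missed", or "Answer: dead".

no pool input records B8=S
but domain input (a=5, n=3) does record it -> reachable, so missed

Answer: missed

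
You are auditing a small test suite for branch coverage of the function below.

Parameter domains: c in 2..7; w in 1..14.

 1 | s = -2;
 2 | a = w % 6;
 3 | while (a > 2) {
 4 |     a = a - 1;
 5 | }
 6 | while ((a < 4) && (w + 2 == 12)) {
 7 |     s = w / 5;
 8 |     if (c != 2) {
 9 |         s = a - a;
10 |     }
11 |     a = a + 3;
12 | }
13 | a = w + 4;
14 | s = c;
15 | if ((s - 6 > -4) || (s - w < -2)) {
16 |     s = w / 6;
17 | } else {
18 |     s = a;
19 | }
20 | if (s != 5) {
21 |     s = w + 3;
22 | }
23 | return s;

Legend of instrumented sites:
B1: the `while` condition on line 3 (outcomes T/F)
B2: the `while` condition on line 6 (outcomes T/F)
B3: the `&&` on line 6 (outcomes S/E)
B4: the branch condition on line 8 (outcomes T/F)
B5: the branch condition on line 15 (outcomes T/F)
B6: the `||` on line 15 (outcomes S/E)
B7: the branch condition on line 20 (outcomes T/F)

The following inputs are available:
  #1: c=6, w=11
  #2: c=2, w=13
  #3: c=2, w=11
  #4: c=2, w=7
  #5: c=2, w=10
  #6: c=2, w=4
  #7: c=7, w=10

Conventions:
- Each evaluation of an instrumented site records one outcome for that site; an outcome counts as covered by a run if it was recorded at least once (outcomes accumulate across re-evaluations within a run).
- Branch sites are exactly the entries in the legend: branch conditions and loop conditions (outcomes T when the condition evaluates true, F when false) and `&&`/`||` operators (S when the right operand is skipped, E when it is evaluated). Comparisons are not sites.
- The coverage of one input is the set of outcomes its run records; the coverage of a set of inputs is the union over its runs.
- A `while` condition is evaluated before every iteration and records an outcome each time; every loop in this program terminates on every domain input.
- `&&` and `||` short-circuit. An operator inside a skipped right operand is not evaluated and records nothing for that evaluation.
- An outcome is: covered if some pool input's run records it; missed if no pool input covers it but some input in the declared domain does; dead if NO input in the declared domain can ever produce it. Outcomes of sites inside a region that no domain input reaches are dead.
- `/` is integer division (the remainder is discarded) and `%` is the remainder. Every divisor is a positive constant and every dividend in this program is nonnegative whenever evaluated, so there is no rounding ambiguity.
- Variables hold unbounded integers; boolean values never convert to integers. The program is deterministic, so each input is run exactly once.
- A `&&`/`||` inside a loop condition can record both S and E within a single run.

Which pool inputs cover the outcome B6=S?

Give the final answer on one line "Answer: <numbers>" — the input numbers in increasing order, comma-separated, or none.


input #1 (c=6, w=11): hits B6=S
input #2 (c=2, w=13): never hits B6=S
input #3 (c=2, w=11): never hits B6=S
input #4 (c=2, w=7): never hits B6=S
input #5 (c=2, w=10): never hits B6=S
input #6 (c=2, w=4): never hits B6=S
input #7 (c=7, w=10): hits B6=S
Answer: 1, 7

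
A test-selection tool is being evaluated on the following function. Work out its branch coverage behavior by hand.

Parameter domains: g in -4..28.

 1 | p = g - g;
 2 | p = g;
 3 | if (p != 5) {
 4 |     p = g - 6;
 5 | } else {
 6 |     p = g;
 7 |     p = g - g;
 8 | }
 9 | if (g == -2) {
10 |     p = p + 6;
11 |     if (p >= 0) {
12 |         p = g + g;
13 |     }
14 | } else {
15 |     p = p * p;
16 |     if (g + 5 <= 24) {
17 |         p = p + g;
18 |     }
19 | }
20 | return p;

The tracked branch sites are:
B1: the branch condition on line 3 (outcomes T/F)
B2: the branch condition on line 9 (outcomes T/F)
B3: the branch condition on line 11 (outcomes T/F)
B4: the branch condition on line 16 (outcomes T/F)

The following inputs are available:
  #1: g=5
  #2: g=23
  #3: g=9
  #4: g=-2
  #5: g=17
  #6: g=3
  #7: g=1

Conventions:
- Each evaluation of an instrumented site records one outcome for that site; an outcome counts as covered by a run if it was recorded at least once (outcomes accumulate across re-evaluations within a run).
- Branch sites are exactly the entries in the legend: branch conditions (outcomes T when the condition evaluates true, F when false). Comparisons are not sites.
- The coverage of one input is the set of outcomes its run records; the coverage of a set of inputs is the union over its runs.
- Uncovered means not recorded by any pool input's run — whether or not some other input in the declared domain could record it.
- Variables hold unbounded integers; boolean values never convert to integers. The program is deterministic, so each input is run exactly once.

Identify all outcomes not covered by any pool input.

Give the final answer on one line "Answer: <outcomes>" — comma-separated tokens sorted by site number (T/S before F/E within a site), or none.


input #1 (g=5): events B1->F, B2->F, B4->T; covers B1=F, B2=F, B4=T
input #2 (g=23): events B1->T, B2->F, B4->F; covers B1=T, B2=F, B4=F
input #3 (g=9): events B1->T, B2->F, B4->T; covers B1=T, B2=F, B4=T
input #4 (g=-2): events B1->T, B2->T, B3->F; covers B1=T, B2=T, B3=F
input #5 (g=17): events B1->T, B2->F, B4->T; covers B1=T, B2=F, B4=T
input #6 (g=3): events B1->T, B2->F, B4->T; covers B1=T, B2=F, B4=T
input #7 (g=1): events B1->T, B2->F, B4->T; covers B1=T, B2=F, B4=T
union over the pool: B1=T, B1=F, B2=T, B2=F, B3=F, B4=T, B4=F
uncovered (1 of 8): B3=T
Answer: B3=T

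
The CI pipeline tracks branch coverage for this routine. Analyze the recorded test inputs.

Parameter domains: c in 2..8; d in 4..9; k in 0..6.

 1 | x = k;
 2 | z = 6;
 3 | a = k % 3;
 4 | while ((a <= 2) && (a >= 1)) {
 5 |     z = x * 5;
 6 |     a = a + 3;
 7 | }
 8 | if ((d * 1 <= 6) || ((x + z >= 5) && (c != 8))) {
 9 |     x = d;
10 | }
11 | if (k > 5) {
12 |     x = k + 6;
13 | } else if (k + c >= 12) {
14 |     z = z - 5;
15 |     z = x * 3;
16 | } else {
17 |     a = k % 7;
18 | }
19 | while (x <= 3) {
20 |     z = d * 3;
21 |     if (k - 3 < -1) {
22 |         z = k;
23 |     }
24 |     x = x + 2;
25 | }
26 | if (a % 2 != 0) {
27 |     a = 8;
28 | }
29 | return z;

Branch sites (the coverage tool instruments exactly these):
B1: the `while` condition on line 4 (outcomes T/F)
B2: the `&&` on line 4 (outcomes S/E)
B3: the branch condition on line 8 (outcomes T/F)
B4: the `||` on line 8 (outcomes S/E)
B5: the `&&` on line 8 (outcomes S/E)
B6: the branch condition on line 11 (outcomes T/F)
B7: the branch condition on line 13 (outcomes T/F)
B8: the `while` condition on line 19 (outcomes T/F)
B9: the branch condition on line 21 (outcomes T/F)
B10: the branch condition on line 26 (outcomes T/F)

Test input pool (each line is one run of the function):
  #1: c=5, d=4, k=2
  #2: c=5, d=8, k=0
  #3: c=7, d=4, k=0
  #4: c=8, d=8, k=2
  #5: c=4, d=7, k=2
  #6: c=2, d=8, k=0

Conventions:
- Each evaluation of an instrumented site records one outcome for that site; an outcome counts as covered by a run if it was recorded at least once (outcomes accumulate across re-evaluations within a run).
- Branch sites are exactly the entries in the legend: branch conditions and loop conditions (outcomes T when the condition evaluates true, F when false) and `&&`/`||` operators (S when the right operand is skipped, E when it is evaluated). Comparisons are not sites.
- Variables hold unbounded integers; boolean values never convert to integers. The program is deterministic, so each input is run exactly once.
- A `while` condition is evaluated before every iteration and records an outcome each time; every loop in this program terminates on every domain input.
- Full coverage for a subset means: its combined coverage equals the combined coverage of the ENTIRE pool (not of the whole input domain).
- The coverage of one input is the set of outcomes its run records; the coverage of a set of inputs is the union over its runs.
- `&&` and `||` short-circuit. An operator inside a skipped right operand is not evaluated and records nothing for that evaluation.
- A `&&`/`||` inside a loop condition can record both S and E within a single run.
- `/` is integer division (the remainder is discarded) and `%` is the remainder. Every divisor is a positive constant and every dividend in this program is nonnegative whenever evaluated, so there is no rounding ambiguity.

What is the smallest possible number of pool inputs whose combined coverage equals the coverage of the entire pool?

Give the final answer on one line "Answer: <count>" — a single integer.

input #1, c=5, d=4, k=2: events B2->E, B1->T, B2->S, B1->F, B4->S, B3->T, B6->F, B7->F, B8->F, B10->F; outcomes B1=T, B1=F, B2=S, B2=E, B3=T, B4=S, B6=F, B7=F, B8=F, B10=F
input #2, c=5, d=8, k=0: events B2->E, B1->F, B4->E, B5->E, B3->T, B6->F, B7->F, B8->F, B10->F; outcomes B1=F, B2=E, B3=T, B4=E, B5=E, B6=F, B7=F, B8=F, B10=F
input #3, c=7, d=4, k=0: events B2->E, B1->F, B4->S, B3->T, B6->F, B7->F, B8->F, B10->F; outcomes B1=F, B2=E, B3=T, B4=S, B6=F, B7=F, B8=F, B10=F
input #4, c=8, d=8, k=2: events B2->E, B1->T, B2->S, B1->F, B4->E, B5->E, B3->F, B6->F, B7->F, B8->T, B9->F, B8->F, B10->F; outcomes B1=T, B1=F, B2=S, B2=E, B3=F, B4=E, B5=E, B6=F, B7=F, B8=T, B8=F, B9=F, B10=F
input #5, c=4, d=7, k=2: events B2->E, B1->T, B2->S, B1->F, B4->E, B5->E, B3->T, B6->F, B7->F, B8->F, B10->F; outcomes B1=T, B1=F, B2=S, B2=E, B3=T, B4=E, B5=E, B6=F, B7=F, B8=F, B10=F
input #6, c=2, d=8, k=0: events B2->E, B1->F, B4->E, B5->E, B3->T, B6->F, B7->F, B8->F, B10->F; outcomes B1=F, B2=E, B3=T, B4=E, B5=E, B6=F, B7=F, B8=F, B10=F
pool-wide coverage (15 outcomes): B1=T, B1=F, B2=S, B2=E, B3=T, B3=F, B4=S, B4=E, B5=E, B6=F, B7=F, B8=T, B8=F, B9=F, B10=F
checked all size-1 subsets: none covers 15 outcomes (max 13/15)
at size 2, {1, 4} reaches all 15 outcomes; every lexicographically earlier size-2 subset fails

Answer: 2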